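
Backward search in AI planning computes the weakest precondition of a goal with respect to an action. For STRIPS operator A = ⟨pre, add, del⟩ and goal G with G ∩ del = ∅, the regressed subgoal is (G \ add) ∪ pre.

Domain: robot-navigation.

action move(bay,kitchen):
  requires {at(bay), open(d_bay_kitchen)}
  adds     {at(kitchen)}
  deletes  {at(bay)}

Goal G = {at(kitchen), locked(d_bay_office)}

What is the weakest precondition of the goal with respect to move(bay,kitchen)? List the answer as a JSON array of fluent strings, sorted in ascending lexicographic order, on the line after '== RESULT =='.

Regress:
  G ∩ del = {}  (empty — regression defined)
  G \ add = {at(kitchen), locked(d_bay_office)} \ {at(kitchen)} = {locked(d_bay_office)}
  ∪ pre   = {locked(d_bay_office)} ∪ {at(bay), open(d_bay_kitchen)}
          = {at(bay), locked(d_bay_office), open(d_bay_kitchen)}

== RESULT ==
["at(bay)", "locked(d_bay_office)", "open(d_bay_kitchen)"]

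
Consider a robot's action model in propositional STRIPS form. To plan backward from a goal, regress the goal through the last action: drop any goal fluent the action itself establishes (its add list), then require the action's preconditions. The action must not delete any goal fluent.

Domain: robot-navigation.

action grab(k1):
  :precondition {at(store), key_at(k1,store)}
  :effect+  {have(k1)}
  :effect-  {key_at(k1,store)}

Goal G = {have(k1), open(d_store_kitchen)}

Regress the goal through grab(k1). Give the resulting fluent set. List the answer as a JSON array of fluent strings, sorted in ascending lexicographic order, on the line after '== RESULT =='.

Regress:
  G ∩ del = {}  (empty — regression defined)
  G \ add = {have(k1), open(d_store_kitchen)} \ {have(k1)} = {open(d_store_kitchen)}
  ∪ pre   = {open(d_store_kitchen)} ∪ {at(store), key_at(k1,store)}
          = {at(store), key_at(k1,store), open(d_store_kitchen)}

== RESULT ==
["at(store)", "key_at(k1,store)", "open(d_store_kitchen)"]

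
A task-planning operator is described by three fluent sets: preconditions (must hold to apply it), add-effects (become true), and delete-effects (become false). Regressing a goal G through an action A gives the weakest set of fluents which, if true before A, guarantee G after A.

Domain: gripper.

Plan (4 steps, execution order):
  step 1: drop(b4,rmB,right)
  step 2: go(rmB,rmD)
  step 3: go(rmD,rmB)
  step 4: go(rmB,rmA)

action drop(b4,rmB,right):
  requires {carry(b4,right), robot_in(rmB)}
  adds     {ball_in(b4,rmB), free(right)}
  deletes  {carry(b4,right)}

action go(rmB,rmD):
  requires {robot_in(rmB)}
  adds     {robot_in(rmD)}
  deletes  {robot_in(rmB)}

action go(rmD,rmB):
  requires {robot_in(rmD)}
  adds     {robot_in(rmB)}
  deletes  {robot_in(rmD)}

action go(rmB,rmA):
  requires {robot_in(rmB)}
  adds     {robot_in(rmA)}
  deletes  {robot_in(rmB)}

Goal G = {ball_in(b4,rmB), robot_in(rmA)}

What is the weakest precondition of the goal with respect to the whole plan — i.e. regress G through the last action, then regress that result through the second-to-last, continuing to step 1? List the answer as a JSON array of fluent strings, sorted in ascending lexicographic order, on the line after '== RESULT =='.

Regress step by step:
  through step 4 (go(rmB,rmA)): drop {robot_in(rmA)}, keep {ball_in(b4,rmB)}, require {robot_in(rmB)}
    → {ball_in(b4,rmB), robot_in(rmB)}
  through step 3 (go(rmD,rmB)): drop {robot_in(rmB)}, keep {ball_in(b4,rmB)}, require {robot_in(rmD)}
    → {ball_in(b4,rmB), robot_in(rmD)}
  through step 2 (go(rmB,rmD)): drop {robot_in(rmD)}, keep {ball_in(b4,rmB)}, require {robot_in(rmB)}
    → {ball_in(b4,rmB), robot_in(rmB)}
  through step 1 (drop(b4,rmB,right)): drop {ball_in(b4,rmB)}, keep {robot_in(rmB)}, require {carry(b4,right), robot_in(rmB)}
    → {carry(b4,right), robot_in(rmB)}

== RESULT ==
["carry(b4,right)", "robot_in(rmB)"]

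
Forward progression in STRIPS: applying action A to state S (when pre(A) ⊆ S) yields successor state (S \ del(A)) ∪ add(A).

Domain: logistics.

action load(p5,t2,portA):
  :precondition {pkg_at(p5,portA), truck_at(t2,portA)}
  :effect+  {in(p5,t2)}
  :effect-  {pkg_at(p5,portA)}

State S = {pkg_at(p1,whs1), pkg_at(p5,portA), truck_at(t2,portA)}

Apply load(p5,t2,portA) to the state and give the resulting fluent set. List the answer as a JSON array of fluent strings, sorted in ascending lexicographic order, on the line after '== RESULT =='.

Compute (S \ del) ∪ add:
  pre ⊆ S: {pkg_at(p5,portA), truck_at(t2,portA)} ⊆ S  — applicable
  S \ del = {pkg_at(p1,whs1), truck_at(t2,portA)}
  ∪ add   = {in(p5,t2), pkg_at(p1,whs1), truck_at(t2,portA)}

== RESULT ==
["in(p5,t2)", "pkg_at(p1,whs1)", "truck_at(t2,portA)"]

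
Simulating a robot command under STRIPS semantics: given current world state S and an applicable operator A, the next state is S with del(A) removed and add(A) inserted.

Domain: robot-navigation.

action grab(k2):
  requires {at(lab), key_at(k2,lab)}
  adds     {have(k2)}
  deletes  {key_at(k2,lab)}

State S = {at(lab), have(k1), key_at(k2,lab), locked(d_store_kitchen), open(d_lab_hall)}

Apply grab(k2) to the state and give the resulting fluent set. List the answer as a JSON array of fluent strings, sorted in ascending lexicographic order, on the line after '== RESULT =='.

Compute (S \ del) ∪ add:
  pre ⊆ S: {at(lab), key_at(k2,lab)} ⊆ S  — applicable
  S \ del = {at(lab), have(k1), locked(d_store_kitchen), open(d_lab_hall)}
  ∪ add   = {at(lab), have(k1), have(k2), locked(d_store_kitchen), open(d_lab_hall)}

== RESULT ==
["at(lab)", "have(k1)", "have(k2)", "locked(d_store_kitchen)", "open(d_lab_hall)"]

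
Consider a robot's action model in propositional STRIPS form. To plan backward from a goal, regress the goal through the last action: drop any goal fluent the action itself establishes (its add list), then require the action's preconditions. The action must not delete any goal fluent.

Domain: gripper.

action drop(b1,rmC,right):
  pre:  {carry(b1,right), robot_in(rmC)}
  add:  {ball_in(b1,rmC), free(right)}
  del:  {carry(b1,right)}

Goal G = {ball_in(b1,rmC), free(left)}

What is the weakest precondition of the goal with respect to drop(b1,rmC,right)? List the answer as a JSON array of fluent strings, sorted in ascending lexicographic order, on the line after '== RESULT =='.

Regress:
  G ∩ del = {}  (empty — regression defined)
  G \ add = {ball_in(b1,rmC), free(left)} \ {ball_in(b1,rmC), free(right)} = {free(left)}
  ∪ pre   = {free(left)} ∪ {carry(b1,right), robot_in(rmC)}
          = {carry(b1,right), free(left), robot_in(rmC)}

== RESULT ==
["carry(b1,right)", "free(left)", "robot_in(rmC)"]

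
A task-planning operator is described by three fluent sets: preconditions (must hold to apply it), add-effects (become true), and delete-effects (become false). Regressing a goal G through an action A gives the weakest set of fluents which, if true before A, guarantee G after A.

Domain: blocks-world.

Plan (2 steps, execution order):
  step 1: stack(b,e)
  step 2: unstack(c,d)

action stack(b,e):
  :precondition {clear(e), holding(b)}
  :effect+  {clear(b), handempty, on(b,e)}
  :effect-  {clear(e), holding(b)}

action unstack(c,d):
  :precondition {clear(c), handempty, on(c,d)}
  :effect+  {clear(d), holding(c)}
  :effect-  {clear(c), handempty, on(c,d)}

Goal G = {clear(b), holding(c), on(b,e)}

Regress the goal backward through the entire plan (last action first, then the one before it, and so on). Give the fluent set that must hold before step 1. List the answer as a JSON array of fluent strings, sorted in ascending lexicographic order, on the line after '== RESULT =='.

Work backward from the goal:
  through step 2 (unstack(c,d)): drop {holding(c)}, keep {clear(b), on(b,e)}, require {clear(c), handempty, on(c,d)}
    → {clear(b), clear(c), handempty, on(b,e), on(c,d)}
  through step 1 (stack(b,e)): drop {clear(b), handempty, on(b,e)}, keep {clear(c), on(c,d)}, require {clear(e), holding(b)}
    → {clear(c), clear(e), holding(b), on(c,d)}

== RESULT ==
["clear(c)", "clear(e)", "holding(b)", "on(c,d)"]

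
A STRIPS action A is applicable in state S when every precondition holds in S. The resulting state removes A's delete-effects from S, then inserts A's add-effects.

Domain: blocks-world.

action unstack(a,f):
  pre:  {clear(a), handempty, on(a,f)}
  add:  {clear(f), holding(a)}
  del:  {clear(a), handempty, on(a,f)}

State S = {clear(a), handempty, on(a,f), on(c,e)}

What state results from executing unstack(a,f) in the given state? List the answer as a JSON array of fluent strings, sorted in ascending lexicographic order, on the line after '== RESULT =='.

Progress:
  pre ⊆ S: {clear(a), handempty, on(a,f)} ⊆ S  — applicable
  S \ del = {on(c,e)}
  ∪ add   = {clear(f), holding(a), on(c,e)}

== RESULT ==
["clear(f)", "holding(a)", "on(c,e)"]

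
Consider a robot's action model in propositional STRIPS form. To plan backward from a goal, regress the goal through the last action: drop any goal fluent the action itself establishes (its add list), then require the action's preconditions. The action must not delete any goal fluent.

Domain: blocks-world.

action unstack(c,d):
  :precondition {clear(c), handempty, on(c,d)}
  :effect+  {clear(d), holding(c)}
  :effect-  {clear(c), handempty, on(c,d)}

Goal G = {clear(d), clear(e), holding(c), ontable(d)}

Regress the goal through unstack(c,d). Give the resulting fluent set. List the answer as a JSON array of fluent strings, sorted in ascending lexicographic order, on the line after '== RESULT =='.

Regress:
  G ∩ del = {}  (empty — regression defined)
  G \ add = {clear(d), clear(e), holding(c), ontable(d)} \ {clear(d), holding(c)} = {clear(e), ontable(d)}
  ∪ pre   = {clear(e), ontable(d)} ∪ {clear(c), handempty, on(c,d)}
          = {clear(c), clear(e), handempty, on(c,d), ontable(d)}

== RESULT ==
["clear(c)", "clear(e)", "handempty", "on(c,d)", "ontable(d)"]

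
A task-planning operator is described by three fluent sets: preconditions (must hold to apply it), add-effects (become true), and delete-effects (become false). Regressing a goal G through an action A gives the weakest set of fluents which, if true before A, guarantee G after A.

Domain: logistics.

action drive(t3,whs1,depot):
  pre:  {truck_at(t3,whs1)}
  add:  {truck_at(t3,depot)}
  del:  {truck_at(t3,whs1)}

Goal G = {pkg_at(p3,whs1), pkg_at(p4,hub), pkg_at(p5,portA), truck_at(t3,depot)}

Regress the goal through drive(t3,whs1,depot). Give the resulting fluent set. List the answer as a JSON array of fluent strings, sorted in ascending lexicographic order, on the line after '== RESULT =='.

Compute (G \ add) ∪ pre:
  G ∩ del = {}  (empty — regression defined)
  G \ add = {pkg_at(p3,whs1), pkg_at(p4,hub), pkg_at(p5,portA), truck_at(t3,depot)} \ {truck_at(t3,depot)} = {pkg_at(p3,whs1), pkg_at(p4,hub), pkg_at(p5,portA)}
  ∪ pre   = {pkg_at(p3,whs1), pkg_at(p4,hub), pkg_at(p5,portA)} ∪ {truck_at(t3,whs1)}
          = {pkg_at(p3,whs1), pkg_at(p4,hub), pkg_at(p5,portA), truck_at(t3,whs1)}

== RESULT ==
["pkg_at(p3,whs1)", "pkg_at(p4,hub)", "pkg_at(p5,portA)", "truck_at(t3,whs1)"]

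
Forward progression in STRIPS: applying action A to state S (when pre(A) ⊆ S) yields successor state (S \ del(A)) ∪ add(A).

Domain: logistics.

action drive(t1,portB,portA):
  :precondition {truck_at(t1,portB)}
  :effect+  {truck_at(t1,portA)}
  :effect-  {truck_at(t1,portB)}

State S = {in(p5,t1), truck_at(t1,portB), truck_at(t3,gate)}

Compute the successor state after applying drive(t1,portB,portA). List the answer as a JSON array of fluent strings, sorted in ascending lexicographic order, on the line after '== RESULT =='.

Compute (S \ del) ∪ add:
  pre ⊆ S: {truck_at(t1,portB)} ⊆ S  — applicable
  S \ del = {in(p5,t1), truck_at(t3,gate)}
  ∪ add   = {in(p5,t1), truck_at(t1,portA), truck_at(t3,gate)}

== RESULT ==
["in(p5,t1)", "truck_at(t1,portA)", "truck_at(t3,gate)"]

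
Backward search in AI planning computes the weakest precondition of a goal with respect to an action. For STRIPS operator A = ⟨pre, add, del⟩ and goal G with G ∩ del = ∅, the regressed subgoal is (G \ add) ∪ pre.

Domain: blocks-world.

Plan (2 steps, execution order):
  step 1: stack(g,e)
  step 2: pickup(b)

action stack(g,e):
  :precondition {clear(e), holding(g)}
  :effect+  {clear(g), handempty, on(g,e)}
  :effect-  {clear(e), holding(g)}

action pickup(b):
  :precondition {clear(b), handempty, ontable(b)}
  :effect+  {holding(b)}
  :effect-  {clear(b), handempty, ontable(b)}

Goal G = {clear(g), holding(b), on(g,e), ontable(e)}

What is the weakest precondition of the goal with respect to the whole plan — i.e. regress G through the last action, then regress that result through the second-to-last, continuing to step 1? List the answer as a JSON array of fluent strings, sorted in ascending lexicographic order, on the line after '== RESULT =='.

Regress step by step:
  through step 2 (pickup(b)): drop {holding(b)}, keep {clear(g), on(g,e), ontable(e)}, require {clear(b), handempty, ontable(b)}
    → {clear(b), clear(g), handempty, on(g,e), ontable(b), ontable(e)}
  through step 1 (stack(g,e)): drop {clear(g), handempty, on(g,e)}, keep {clear(b), ontable(b), ontable(e)}, require {clear(e), holding(g)}
    → {clear(b), clear(e), holding(g), ontable(b), ontable(e)}

== RESULT ==
["clear(b)", "clear(e)", "holding(g)", "ontable(b)", "ontable(e)"]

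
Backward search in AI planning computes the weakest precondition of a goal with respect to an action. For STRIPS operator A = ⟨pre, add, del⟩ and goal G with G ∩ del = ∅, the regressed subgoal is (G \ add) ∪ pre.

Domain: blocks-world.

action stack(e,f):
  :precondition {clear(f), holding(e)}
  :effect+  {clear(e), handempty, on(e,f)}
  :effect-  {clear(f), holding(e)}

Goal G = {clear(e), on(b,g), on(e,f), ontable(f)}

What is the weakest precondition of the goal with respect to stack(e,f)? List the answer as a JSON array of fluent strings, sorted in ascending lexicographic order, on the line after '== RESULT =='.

Regress:
  G ∩ del = {}  (empty — regression defined)
  G \ add = {clear(e), on(b,g), on(e,f), ontable(f)} \ {clear(e), handempty, on(e,f)} = {on(b,g), ontable(f)}
  ∪ pre   = {on(b,g), ontable(f)} ∪ {clear(f), holding(e)}
          = {clear(f), holding(e), on(b,g), ontable(f)}

== RESULT ==
["clear(f)", "holding(e)", "on(b,g)", "ontable(f)"]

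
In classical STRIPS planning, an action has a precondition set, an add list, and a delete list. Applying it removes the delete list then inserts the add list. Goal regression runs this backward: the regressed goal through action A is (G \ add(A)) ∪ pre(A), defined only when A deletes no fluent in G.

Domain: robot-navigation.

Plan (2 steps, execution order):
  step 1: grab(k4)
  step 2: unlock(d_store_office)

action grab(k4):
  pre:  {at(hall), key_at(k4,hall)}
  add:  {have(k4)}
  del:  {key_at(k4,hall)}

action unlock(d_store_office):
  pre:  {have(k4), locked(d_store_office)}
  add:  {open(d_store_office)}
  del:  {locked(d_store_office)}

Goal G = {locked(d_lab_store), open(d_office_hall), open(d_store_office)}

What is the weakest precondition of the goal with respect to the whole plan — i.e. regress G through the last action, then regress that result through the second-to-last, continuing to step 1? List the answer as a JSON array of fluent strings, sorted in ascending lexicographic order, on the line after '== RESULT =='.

Regress step by step:
  through step 2 (unlock(d_store_office)): drop {open(d_store_office)}, keep {locked(d_lab_store), open(d_office_hall)}, require {have(k4), locked(d_store_office)}
    → {have(k4), locked(d_lab_store), locked(d_store_office), open(d_office_hall)}
  through step 1 (grab(k4)): drop {have(k4)}, keep {locked(d_lab_store), locked(d_store_office), open(d_office_hall)}, require {at(hall), key_at(k4,hall)}
    → {at(hall), key_at(k4,hall), locked(d_lab_store), locked(d_store_office), open(d_office_hall)}

== RESULT ==
["at(hall)", "key_at(k4,hall)", "locked(d_lab_store)", "locked(d_store_office)", "open(d_office_hall)"]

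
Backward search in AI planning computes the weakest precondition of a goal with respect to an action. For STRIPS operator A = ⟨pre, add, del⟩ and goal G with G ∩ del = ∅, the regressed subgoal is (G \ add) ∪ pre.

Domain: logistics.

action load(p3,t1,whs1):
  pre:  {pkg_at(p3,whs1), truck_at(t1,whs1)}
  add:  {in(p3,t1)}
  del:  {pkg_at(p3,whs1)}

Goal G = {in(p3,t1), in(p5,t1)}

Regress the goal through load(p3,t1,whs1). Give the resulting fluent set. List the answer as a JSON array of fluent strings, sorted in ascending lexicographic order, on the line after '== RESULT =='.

Compute (G \ add) ∪ pre:
  G ∩ del = {}  (empty — regression defined)
  G \ add = {in(p3,t1), in(p5,t1)} \ {in(p3,t1)} = {in(p5,t1)}
  ∪ pre   = {in(p5,t1)} ∪ {pkg_at(p3,whs1), truck_at(t1,whs1)}
          = {in(p5,t1), pkg_at(p3,whs1), truck_at(t1,whs1)}

== RESULT ==
["in(p5,t1)", "pkg_at(p3,whs1)", "truck_at(t1,whs1)"]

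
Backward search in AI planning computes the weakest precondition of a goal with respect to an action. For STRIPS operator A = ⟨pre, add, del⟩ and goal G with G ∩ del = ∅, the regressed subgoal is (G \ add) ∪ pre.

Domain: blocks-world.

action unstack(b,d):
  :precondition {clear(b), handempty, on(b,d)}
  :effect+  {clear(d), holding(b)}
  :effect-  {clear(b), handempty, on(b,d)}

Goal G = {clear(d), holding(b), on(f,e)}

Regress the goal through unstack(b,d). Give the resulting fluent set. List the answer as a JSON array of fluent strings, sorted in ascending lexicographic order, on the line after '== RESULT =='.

Regress:
  G ∩ del = {}  (empty — regression defined)
  G \ add = {clear(d), holding(b), on(f,e)} \ {clear(d), holding(b)} = {on(f,e)}
  ∪ pre   = {on(f,e)} ∪ {clear(b), handempty, on(b,d)}
          = {clear(b), handempty, on(b,d), on(f,e)}

== RESULT ==
["clear(b)", "handempty", "on(b,d)", "on(f,e)"]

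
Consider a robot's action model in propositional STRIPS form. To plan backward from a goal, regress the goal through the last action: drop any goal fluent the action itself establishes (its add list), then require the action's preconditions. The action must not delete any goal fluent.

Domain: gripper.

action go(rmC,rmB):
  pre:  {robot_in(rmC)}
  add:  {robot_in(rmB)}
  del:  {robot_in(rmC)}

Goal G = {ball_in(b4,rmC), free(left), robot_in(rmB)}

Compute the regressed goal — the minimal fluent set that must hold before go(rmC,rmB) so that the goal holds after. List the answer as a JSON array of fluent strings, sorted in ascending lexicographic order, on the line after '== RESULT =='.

Regress:
  G ∩ del = {}  (empty — regression defined)
  G \ add = {ball_in(b4,rmC), free(left), robot_in(rmB)} \ {robot_in(rmB)} = {ball_in(b4,rmC), free(left)}
  ∪ pre   = {ball_in(b4,rmC), free(left)} ∪ {robot_in(rmC)}
          = {ball_in(b4,rmC), free(left), robot_in(rmC)}

== RESULT ==
["ball_in(b4,rmC)", "free(left)", "robot_in(rmC)"]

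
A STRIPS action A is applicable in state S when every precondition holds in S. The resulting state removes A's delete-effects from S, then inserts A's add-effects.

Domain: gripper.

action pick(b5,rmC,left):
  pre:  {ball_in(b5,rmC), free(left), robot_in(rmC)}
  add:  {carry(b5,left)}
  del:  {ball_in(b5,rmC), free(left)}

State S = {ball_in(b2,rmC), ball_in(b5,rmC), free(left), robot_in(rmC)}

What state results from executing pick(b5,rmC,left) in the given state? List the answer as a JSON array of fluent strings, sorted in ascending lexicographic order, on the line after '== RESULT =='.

Progress:
  pre ⊆ S: {ball_in(b5,rmC), free(left), robot_in(rmC)} ⊆ S  — applicable
  S \ del = {ball_in(b2,rmC), robot_in(rmC)}
  ∪ add   = {ball_in(b2,rmC), carry(b5,left), robot_in(rmC)}

== RESULT ==
["ball_in(b2,rmC)", "carry(b5,left)", "robot_in(rmC)"]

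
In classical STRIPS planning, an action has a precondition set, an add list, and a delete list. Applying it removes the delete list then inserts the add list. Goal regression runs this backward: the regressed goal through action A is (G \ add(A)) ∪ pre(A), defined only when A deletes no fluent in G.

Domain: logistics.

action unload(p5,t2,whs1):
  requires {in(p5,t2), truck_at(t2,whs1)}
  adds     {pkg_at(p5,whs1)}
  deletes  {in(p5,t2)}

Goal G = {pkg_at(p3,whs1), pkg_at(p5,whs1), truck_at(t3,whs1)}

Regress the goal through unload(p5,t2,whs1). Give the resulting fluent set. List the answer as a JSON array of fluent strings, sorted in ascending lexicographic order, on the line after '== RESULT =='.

Regress:
  G ∩ del = {}  (empty — regression defined)
  G \ add = {pkg_at(p3,whs1), pkg_at(p5,whs1), truck_at(t3,whs1)} \ {pkg_at(p5,whs1)} = {pkg_at(p3,whs1), truck_at(t3,whs1)}
  ∪ pre   = {pkg_at(p3,whs1), truck_at(t3,whs1)} ∪ {in(p5,t2), truck_at(t2,whs1)}
          = {in(p5,t2), pkg_at(p3,whs1), truck_at(t2,whs1), truck_at(t3,whs1)}

== RESULT ==
["in(p5,t2)", "pkg_at(p3,whs1)", "truck_at(t2,whs1)", "truck_at(t3,whs1)"]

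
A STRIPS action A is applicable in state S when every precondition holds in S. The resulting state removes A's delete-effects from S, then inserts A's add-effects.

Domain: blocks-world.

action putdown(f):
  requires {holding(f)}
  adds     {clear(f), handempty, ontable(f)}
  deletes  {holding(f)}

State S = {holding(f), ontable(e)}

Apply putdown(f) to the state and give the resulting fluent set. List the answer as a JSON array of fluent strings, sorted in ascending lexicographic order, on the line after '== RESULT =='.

Compute (S \ del) ∪ add:
  pre ⊆ S: {holding(f)} ⊆ S  — applicable
  S \ del = {ontable(e)}
  ∪ add   = {clear(f), handempty, ontable(e), ontable(f)}

== RESULT ==
["clear(f)", "handempty", "ontable(e)", "ontable(f)"]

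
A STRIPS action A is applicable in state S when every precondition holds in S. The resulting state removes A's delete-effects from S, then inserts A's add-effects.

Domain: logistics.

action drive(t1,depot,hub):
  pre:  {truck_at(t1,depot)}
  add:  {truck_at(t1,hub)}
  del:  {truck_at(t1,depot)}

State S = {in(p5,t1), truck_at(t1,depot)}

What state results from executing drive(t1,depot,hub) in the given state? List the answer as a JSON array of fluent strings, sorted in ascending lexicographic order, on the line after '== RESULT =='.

Compute (S \ del) ∪ add:
  pre ⊆ S: {truck_at(t1,depot)} ⊆ S  — applicable
  S \ del = {in(p5,t1)}
  ∪ add   = {in(p5,t1), truck_at(t1,hub)}

== RESULT ==
["in(p5,t1)", "truck_at(t1,hub)"]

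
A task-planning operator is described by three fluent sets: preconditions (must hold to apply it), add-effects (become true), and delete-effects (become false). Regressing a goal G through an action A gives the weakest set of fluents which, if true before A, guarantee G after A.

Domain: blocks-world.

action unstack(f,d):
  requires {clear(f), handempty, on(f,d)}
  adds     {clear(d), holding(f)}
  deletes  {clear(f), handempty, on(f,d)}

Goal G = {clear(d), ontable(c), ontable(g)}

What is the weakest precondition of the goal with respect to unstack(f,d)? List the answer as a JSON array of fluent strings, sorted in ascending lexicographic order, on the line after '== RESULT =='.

Regress:
  G ∩ del = {}  (empty — regression defined)
  G \ add = {clear(d), ontable(c), ontable(g)} \ {clear(d), holding(f)} = {ontable(c), ontable(g)}
  ∪ pre   = {ontable(c), ontable(g)} ∪ {clear(f), handempty, on(f,d)}
          = {clear(f), handempty, on(f,d), ontable(c), ontable(g)}

== RESULT ==
["clear(f)", "handempty", "on(f,d)", "ontable(c)", "ontable(g)"]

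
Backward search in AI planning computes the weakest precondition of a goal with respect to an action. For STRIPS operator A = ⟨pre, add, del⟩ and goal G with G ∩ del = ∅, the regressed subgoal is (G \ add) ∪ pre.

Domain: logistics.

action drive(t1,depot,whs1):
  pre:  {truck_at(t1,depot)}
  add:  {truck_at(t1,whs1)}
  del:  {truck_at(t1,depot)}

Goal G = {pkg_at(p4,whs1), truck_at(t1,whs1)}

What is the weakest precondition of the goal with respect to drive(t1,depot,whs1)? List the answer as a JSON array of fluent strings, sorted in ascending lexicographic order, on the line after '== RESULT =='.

Regress:
  G ∩ del = {}  (empty — regression defined)
  G \ add = {pkg_at(p4,whs1), truck_at(t1,whs1)} \ {truck_at(t1,whs1)} = {pkg_at(p4,whs1)}
  ∪ pre   = {pkg_at(p4,whs1)} ∪ {truck_at(t1,depot)}
          = {pkg_at(p4,whs1), truck_at(t1,depot)}

== RESULT ==
["pkg_at(p4,whs1)", "truck_at(t1,depot)"]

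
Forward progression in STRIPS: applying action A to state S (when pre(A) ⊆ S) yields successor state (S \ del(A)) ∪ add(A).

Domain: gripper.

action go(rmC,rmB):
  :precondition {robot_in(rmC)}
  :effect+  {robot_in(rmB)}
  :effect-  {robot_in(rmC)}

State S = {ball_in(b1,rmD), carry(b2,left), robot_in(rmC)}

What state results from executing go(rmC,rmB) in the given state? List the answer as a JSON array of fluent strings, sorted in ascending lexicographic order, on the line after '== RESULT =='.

Compute (S \ del) ∪ add:
  pre ⊆ S: {robot_in(rmC)} ⊆ S  — applicable
  S \ del = {ball_in(b1,rmD), carry(b2,left)}
  ∪ add   = {ball_in(b1,rmD), carry(b2,left), robot_in(rmB)}

== RESULT ==
["ball_in(b1,rmD)", "carry(b2,left)", "robot_in(rmB)"]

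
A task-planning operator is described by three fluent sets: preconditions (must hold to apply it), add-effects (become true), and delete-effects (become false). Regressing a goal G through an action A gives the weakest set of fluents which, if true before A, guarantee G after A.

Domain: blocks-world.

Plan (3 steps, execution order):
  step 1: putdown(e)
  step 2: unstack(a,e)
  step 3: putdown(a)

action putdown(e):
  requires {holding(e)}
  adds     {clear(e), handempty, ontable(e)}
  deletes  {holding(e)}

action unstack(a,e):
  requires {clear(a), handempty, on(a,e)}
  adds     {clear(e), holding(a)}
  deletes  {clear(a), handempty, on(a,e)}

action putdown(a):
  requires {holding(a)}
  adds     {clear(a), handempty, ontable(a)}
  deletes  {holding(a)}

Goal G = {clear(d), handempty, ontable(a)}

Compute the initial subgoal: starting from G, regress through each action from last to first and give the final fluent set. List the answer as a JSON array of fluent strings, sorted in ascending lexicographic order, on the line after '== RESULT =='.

Regress step by step:
  through step 3 (putdown(a)): drop {handempty, ontable(a)}, keep {clear(d)}, require {holding(a)}
    → {clear(d), holding(a)}
  through step 2 (unstack(a,e)): drop {holding(a)}, keep {clear(d)}, require {clear(a), handempty, on(a,e)}
    → {clear(a), clear(d), handempty, on(a,e)}
  through step 1 (putdown(e)): drop {handempty}, keep {clear(a), clear(d), on(a,e)}, require {holding(e)}
    → {clear(a), clear(d), holding(e), on(a,e)}

== RESULT ==
["clear(a)", "clear(d)", "holding(e)", "on(a,e)"]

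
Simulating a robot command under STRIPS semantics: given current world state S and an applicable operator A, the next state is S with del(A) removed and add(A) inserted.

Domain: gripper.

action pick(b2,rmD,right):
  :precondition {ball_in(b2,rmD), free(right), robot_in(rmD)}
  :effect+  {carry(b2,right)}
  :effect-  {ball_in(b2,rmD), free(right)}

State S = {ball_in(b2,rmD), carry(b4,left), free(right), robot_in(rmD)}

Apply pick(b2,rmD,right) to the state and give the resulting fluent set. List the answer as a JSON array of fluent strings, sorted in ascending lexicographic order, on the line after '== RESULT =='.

Progress:
  pre ⊆ S: {ball_in(b2,rmD), free(right), robot_in(rmD)} ⊆ S  — applicable
  S \ del = {carry(b4,left), robot_in(rmD)}
  ∪ add   = {carry(b2,right), carry(b4,left), robot_in(rmD)}

== RESULT ==
["carry(b2,right)", "carry(b4,left)", "robot_in(rmD)"]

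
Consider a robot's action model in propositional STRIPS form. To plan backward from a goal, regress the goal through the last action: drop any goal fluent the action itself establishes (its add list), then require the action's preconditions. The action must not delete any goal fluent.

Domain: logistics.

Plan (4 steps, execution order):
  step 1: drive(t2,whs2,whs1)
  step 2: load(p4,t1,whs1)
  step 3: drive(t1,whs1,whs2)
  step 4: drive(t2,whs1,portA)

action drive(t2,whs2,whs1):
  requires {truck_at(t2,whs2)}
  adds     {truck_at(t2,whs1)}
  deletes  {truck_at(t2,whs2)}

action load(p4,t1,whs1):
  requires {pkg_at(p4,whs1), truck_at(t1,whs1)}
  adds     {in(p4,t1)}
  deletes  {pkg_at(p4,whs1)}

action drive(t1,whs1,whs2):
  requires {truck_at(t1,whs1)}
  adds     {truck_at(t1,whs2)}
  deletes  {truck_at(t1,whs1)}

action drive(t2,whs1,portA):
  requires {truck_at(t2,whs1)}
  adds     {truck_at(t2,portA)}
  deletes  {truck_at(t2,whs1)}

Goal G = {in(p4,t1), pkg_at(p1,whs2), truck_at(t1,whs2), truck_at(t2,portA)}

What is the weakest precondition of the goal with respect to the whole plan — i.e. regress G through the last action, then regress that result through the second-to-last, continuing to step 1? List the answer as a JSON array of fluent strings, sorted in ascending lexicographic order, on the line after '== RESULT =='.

Work backward from the goal:
  through step 4 (drive(t2,whs1,portA)): drop {truck_at(t2,portA)}, keep {in(p4,t1), pkg_at(p1,whs2), truck_at(t1,whs2)}, require {truck_at(t2,whs1)}
    → {in(p4,t1), pkg_at(p1,whs2), truck_at(t1,whs2), truck_at(t2,whs1)}
  through step 3 (drive(t1,whs1,whs2)): drop {truck_at(t1,whs2)}, keep {in(p4,t1), pkg_at(p1,whs2), truck_at(t2,whs1)}, require {truck_at(t1,whs1)}
    → {in(p4,t1), pkg_at(p1,whs2), truck_at(t1,whs1), truck_at(t2,whs1)}
  through step 2 (load(p4,t1,whs1)): drop {in(p4,t1)}, keep {pkg_at(p1,whs2), truck_at(t1,whs1), truck_at(t2,whs1)}, require {pkg_at(p4,whs1), truck_at(t1,whs1)}
    → {pkg_at(p1,whs2), pkg_at(p4,whs1), truck_at(t1,whs1), truck_at(t2,whs1)}
  through step 1 (drive(t2,whs2,whs1)): drop {truck_at(t2,whs1)}, keep {pkg_at(p1,whs2), pkg_at(p4,whs1), truck_at(t1,whs1)}, require {truck_at(t2,whs2)}
    → {pkg_at(p1,whs2), pkg_at(p4,whs1), truck_at(t1,whs1), truck_at(t2,whs2)}

== RESULT ==
["pkg_at(p1,whs2)", "pkg_at(p4,whs1)", "truck_at(t1,whs1)", "truck_at(t2,whs2)"]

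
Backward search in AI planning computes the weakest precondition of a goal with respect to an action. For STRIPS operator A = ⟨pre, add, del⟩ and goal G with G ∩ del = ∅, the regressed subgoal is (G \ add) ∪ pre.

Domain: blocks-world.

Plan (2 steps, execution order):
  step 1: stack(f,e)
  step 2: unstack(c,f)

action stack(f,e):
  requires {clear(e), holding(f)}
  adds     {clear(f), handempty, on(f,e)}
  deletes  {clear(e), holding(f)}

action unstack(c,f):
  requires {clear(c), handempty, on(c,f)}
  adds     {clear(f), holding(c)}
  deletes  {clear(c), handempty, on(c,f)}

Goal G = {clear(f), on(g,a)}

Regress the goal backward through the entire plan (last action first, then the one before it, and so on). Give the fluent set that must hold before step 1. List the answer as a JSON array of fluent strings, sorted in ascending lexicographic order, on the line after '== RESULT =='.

Regress step by step:
  through step 2 (unstack(c,f)): drop {clear(f)}, keep {on(g,a)}, require {clear(c), handempty, on(c,f)}
    → {clear(c), handempty, on(c,f), on(g,a)}
  through step 1 (stack(f,e)): drop {handempty}, keep {clear(c), on(c,f), on(g,a)}, require {clear(e), holding(f)}
    → {clear(c), clear(e), holding(f), on(c,f), on(g,a)}

== RESULT ==
["clear(c)", "clear(e)", "holding(f)", "on(c,f)", "on(g,a)"]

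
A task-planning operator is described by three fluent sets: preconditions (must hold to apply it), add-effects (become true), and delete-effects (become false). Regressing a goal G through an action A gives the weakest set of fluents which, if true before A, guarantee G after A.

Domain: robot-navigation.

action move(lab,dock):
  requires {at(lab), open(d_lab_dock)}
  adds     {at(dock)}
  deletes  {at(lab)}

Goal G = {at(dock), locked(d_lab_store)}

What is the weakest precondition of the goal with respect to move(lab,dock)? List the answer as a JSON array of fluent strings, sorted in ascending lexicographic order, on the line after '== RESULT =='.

Compute (G \ add) ∪ pre:
  G ∩ del = {}  (empty — regression defined)
  G \ add = {at(dock), locked(d_lab_store)} \ {at(dock)} = {locked(d_lab_store)}
  ∪ pre   = {locked(d_lab_store)} ∪ {at(lab), open(d_lab_dock)}
          = {at(lab), locked(d_lab_store), open(d_lab_dock)}

== RESULT ==
["at(lab)", "locked(d_lab_store)", "open(d_lab_dock)"]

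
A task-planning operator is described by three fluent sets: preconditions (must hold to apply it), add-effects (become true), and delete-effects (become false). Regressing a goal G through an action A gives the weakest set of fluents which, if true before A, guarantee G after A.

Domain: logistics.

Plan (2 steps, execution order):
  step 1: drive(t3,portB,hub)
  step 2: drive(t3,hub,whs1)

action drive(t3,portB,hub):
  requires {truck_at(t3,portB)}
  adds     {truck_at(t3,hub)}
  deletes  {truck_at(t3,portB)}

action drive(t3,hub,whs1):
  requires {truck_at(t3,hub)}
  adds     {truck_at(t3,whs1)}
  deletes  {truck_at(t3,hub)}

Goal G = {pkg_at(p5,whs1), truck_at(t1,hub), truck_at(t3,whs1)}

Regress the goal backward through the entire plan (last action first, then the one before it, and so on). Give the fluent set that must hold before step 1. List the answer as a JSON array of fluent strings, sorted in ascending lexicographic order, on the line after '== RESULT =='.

Work backward from the goal:
  through step 2 (drive(t3,hub,whs1)): drop {truck_at(t3,whs1)}, keep {pkg_at(p5,whs1), truck_at(t1,hub)}, require {truck_at(t3,hub)}
    → {pkg_at(p5,whs1), truck_at(t1,hub), truck_at(t3,hub)}
  through step 1 (drive(t3,portB,hub)): drop {truck_at(t3,hub)}, keep {pkg_at(p5,whs1), truck_at(t1,hub)}, require {truck_at(t3,portB)}
    → {pkg_at(p5,whs1), truck_at(t1,hub), truck_at(t3,portB)}

== RESULT ==
["pkg_at(p5,whs1)", "truck_at(t1,hub)", "truck_at(t3,portB)"]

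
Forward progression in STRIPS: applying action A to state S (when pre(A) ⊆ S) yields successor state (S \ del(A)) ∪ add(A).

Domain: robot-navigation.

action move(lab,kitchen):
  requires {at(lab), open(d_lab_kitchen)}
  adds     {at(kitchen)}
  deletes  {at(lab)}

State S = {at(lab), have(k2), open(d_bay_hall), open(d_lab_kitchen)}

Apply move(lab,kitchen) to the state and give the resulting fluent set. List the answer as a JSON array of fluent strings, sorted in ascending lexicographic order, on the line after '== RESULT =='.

Compute (S \ del) ∪ add:
  pre ⊆ S: {at(lab), open(d_lab_kitchen)} ⊆ S  — applicable
  S \ del = {have(k2), open(d_bay_hall), open(d_lab_kitchen)}
  ∪ add   = {at(kitchen), have(k2), open(d_bay_hall), open(d_lab_kitchen)}

== RESULT ==
["at(kitchen)", "have(k2)", "open(d_bay_hall)", "open(d_lab_kitchen)"]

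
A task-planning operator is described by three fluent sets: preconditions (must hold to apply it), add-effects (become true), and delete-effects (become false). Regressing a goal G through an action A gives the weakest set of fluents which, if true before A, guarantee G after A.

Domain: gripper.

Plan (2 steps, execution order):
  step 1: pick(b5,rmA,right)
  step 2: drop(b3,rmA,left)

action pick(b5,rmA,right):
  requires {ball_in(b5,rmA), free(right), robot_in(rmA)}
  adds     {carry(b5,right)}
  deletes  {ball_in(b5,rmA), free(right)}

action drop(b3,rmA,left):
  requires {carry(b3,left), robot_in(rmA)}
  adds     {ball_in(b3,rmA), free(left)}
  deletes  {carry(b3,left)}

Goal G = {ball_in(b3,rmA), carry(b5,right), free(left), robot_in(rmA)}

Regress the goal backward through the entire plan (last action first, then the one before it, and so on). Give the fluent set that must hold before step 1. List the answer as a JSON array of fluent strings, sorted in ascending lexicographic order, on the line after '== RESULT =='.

Regress step by step:
  through step 2 (drop(b3,rmA,left)): drop {ball_in(b3,rmA), free(left)}, keep {carry(b5,right), robot_in(rmA)}, require {carry(b3,left), robot_in(rmA)}
    → {carry(b3,left), carry(b5,right), robot_in(rmA)}
  through step 1 (pick(b5,rmA,right)): drop {carry(b5,right)}, keep {carry(b3,left), robot_in(rmA)}, require {ball_in(b5,rmA), free(right), robot_in(rmA)}
    → {ball_in(b5,rmA), carry(b3,left), free(right), robot_in(rmA)}

== RESULT ==
["ball_in(b5,rmA)", "carry(b3,left)", "free(right)", "robot_in(rmA)"]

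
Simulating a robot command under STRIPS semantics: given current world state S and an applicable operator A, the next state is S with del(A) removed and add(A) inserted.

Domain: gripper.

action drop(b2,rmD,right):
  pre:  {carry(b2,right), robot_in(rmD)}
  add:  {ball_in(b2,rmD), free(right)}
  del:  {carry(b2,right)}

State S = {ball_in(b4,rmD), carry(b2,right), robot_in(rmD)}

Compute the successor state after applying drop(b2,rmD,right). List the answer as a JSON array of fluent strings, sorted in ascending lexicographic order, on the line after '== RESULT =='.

Compute (S \ del) ∪ add:
  pre ⊆ S: {carry(b2,right), robot_in(rmD)} ⊆ S  — applicable
  S \ del = {ball_in(b4,rmD), robot_in(rmD)}
  ∪ add   = {ball_in(b2,rmD), ball_in(b4,rmD), free(right), robot_in(rmD)}

== RESULT ==
["ball_in(b2,rmD)", "ball_in(b4,rmD)", "free(right)", "robot_in(rmD)"]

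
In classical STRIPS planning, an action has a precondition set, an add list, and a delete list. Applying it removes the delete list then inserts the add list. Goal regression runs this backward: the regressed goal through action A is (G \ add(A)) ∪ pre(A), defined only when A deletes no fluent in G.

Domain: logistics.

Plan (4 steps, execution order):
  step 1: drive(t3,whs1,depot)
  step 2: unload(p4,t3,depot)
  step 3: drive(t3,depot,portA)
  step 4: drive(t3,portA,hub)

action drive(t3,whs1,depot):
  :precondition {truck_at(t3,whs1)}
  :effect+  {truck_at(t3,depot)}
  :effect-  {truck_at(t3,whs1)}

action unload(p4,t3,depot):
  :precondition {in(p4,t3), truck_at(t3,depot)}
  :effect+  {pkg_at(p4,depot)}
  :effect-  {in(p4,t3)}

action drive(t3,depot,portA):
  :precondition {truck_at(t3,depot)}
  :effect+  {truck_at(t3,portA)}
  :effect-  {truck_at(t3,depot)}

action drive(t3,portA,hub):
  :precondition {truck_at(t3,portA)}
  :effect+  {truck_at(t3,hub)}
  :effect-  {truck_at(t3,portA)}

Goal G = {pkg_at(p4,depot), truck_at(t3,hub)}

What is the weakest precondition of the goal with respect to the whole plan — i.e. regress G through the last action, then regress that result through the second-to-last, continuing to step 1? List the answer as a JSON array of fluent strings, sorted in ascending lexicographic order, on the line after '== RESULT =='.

Work backward from the goal:
  through step 4 (drive(t3,portA,hub)): drop {truck_at(t3,hub)}, keep {pkg_at(p4,depot)}, require {truck_at(t3,portA)}
    → {pkg_at(p4,depot), truck_at(t3,portA)}
  through step 3 (drive(t3,depot,portA)): drop {truck_at(t3,portA)}, keep {pkg_at(p4,depot)}, require {truck_at(t3,depot)}
    → {pkg_at(p4,depot), truck_at(t3,depot)}
  through step 2 (unload(p4,t3,depot)): drop {pkg_at(p4,depot)}, keep {truck_at(t3,depot)}, require {in(p4,t3), truck_at(t3,depot)}
    → {in(p4,t3), truck_at(t3,depot)}
  through step 1 (drive(t3,whs1,depot)): drop {truck_at(t3,depot)}, keep {in(p4,t3)}, require {truck_at(t3,whs1)}
    → {in(p4,t3), truck_at(t3,whs1)}

== RESULT ==
["in(p4,t3)", "truck_at(t3,whs1)"]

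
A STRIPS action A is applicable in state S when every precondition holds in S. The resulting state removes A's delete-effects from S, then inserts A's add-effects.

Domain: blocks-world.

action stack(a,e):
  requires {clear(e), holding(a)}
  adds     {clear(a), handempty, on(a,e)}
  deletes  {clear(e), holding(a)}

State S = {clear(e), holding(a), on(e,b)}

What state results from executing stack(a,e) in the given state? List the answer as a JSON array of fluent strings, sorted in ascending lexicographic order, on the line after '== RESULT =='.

Progress:
  pre ⊆ S: {clear(e), holding(a)} ⊆ S  — applicable
  S \ del = {on(e,b)}
  ∪ add   = {clear(a), handempty, on(a,e), on(e,b)}

== RESULT ==
["clear(a)", "handempty", "on(a,e)", "on(e,b)"]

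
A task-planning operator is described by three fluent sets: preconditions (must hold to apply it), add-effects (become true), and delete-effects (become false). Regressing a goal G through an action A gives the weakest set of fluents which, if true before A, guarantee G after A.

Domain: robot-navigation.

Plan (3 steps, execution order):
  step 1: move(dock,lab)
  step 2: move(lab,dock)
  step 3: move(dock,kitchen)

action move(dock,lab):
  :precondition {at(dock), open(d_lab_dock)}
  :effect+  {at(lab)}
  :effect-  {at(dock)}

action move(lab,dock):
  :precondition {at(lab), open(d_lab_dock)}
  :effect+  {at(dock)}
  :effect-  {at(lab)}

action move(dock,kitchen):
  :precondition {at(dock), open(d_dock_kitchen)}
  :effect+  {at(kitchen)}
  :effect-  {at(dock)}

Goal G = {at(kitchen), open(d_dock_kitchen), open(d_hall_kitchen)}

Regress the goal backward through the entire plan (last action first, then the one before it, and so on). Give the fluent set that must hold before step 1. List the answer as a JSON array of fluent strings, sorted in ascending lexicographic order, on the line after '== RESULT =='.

Work backward from the goal:
  through step 3 (move(dock,kitchen)): drop {at(kitchen)}, keep {open(d_dock_kitchen), open(d_hall_kitchen)}, require {at(dock), open(d_dock_kitchen)}
    → {at(dock), open(d_dock_kitchen), open(d_hall_kitchen)}
  through step 2 (move(lab,dock)): drop {at(dock)}, keep {open(d_dock_kitchen), open(d_hall_kitchen)}, require {at(lab), open(d_lab_dock)}
    → {at(lab), open(d_dock_kitchen), open(d_hall_kitchen), open(d_lab_dock)}
  through step 1 (move(dock,lab)): drop {at(lab)}, keep {open(d_dock_kitchen), open(d_hall_kitchen), open(d_lab_dock)}, require {at(dock), open(d_lab_dock)}
    → {at(dock), open(d_dock_kitchen), open(d_hall_kitchen), open(d_lab_dock)}

== RESULT ==
["at(dock)", "open(d_dock_kitchen)", "open(d_hall_kitchen)", "open(d_lab_dock)"]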